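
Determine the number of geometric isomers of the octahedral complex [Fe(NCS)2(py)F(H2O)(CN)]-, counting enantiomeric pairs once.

9

The six octahedral sites form three mutually perpendicular trans pairs.
Systematic enumeration (placing each ligand type in turn and discarding arrangements equivalent by rotation or reflection) gives 9 geometric isomers.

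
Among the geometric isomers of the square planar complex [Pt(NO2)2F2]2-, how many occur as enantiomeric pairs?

A square has two trans pairs of vertices; adjacent vertices are cis.
Working through the distinct placements yields 2 geometric isomers: NO2 cis; NO2 trans.
Each arrangement has an internal mirror plane or centre of symmetry, so none is chiral.

0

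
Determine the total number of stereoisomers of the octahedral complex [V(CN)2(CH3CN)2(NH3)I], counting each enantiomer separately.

8

In an octahedral complex each vertex has one trans partner and four cis neighbours.
Systematic placement gives 6 geometric isomers: CN trans, CH3CN trans; CN cis, CH3CN trans; CN cis, CH3CN cis (3 arrangements, 2 chiral); CN trans, CH3CN cis.
Of these, 2 lack any improper symmetry element and so occur as enantiomeric pairs, giving 6 + 2 = 8 stereoisomers in total.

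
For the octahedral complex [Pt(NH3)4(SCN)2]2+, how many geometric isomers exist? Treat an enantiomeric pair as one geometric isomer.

The six octahedral sites form three mutually perpendicular trans pairs.
The distinct arrangements are (2 in all): SCN trans; SCN cis.

2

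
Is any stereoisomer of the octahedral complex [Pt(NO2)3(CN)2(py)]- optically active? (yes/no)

no

Working through the distinct placements yields 3 geometric isomers: NO2 mer, CN trans; NO2 fac, CN cis; NO2 mer, CN cis.
Each arrangement has an internal mirror plane or centre of symmetry, so none is chiral.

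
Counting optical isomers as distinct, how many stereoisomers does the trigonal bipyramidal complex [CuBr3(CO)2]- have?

In a trigonal bipyramid the two axial positions differ from the three equatorial ones.
Working through the distinct placements yields 3 geometric isomers: CO both equatorial; CO one axial, one equatorial; CO both axial.
Each arrangement has an internal mirror plane or centre of symmetry, so none is chiral.

3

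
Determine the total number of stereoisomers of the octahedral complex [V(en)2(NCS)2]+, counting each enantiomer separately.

An octahedron has six vertices in three trans pairs; every non-trans pair is cis.
Each en is bidentate and must span two cis positions.
The distinct arrangements are (2 in all): NCS trans; NCS cis (chiral).
One of these lacks any improper symmetry element and so occurs as an enantiomeric pair, giving 2 + 1 = 3 stereoisomers in total.

3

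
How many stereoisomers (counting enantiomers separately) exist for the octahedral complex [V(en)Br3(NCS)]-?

2

The six octahedral sites form three mutually perpendicular trans pairs.
Each en is bidentate and must span two cis positions.
Systematic placement gives 2 geometric isomers: Br mer; Br fac.
Each arrangement has an internal mirror plane or centre of symmetry, so none is chiral.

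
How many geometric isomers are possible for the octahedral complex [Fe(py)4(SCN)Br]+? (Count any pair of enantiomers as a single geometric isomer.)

2

Systematic placement gives 2 geometric isomers: SCN and Br mutually trans; SCN and Br mutually cis.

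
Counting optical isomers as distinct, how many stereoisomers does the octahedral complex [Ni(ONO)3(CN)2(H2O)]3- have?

An octahedron has six vertices in three trans pairs; every non-trans pair is cis.
There are 3 geometric isomers: ONO mer, CN trans; ONO mer, CN cis; ONO fac, CN cis.
Each arrangement has an internal mirror plane or centre of symmetry, so none is chiral.

3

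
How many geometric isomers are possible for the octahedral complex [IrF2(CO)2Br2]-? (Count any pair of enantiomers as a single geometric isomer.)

The distinct arrangements are (5 in all): F trans, CO trans, Br trans; F cis, CO cis, Br trans; F trans, CO cis, Br cis; F cis, CO cis, Br cis (chiral); F cis, CO trans, Br cis.

5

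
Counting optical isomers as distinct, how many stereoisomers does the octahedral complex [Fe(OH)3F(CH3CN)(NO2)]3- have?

5

An octahedron has six vertices in three trans pairs; every non-trans pair is cis.
Working through the distinct placements yields 4 geometric isomers: OH mer (3 arrangements); OH fac (chiral).
One of these lacks any improper symmetry element and so occurs as an enantiomeric pair, giving 4 + 1 = 5 stereoisomers in total.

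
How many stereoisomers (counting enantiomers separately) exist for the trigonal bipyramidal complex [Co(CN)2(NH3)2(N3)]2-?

6

A trigonal bipyramid has two axial and three equatorial sites, which are chemically inequivalent.
Exhaustive case analysis gives 5 geometric isomers.
One of these lacks any improper symmetry element and so occurs as an enantiomeric pair, giving 5 + 1 = 6 stereoisomers in total.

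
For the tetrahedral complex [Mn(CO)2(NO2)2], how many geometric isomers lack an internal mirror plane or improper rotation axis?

0

Only one geometric arrangement is possible.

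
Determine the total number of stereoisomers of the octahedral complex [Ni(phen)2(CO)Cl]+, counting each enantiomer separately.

3

In an octahedral complex each vertex has one trans partner and four cis neighbours.
Each phen is bidentate and must span two cis positions.
Working through the distinct placements yields 2 geometric isomers: CO and Cl mutually trans; CO and Cl mutually cis (chiral).
One of these lacks any improper symmetry element and so occurs as an enantiomeric pair, giving 2 + 1 = 3 stereoisomers in total.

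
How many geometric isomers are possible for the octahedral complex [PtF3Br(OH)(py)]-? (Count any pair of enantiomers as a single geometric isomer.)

4

In an octahedral complex each vertex has one trans partner and four cis neighbours.
Working through the distinct placements yields 4 geometric isomers: F mer (3 arrangements); F fac (chiral).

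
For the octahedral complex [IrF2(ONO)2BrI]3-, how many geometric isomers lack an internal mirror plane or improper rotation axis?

An octahedron has six vertices in three trans pairs; every non-trans pair is cis.
There are 6 geometric isomers: F cis, ONO trans; F cis, ONO cis (3 arrangements, 2 chiral); F trans, ONO trans; F trans, ONO cis.
Of these, 2 lack any improper symmetry element and so occur as enantiomeric pairs, giving 6 + 2 = 8 stereoisomers in total.

2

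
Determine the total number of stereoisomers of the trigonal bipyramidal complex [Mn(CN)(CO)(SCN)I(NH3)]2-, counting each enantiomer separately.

20

In a trigonal bipyramid the two axial positions differ from the three equatorial ones.
Exhaustive case analysis gives 10 geometric isomers.
Of these, 10 lack any improper symmetry element and so occur as enantiomeric pairs, giving 10 + 10 = 20 stereoisomers in total.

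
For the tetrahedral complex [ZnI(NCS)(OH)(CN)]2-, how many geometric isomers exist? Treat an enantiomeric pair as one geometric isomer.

1

In a tetrahedral complex all four positions are equivalent and every pair of ligands is adjacent — there is no cis/trans distinction.
Only one geometric arrangement is possible; it has no improper symmetry element, so it exists as a pair of enantiomers (2 stereoisomers).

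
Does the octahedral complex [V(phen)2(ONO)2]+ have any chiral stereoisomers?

An octahedron has six vertices in three trans pairs; every non-trans pair is cis.
Each phen is bidentate and must span two cis positions.
There are 2 geometric isomers: ONO trans; ONO cis (chiral).
One of these lacks any improper symmetry element and so occurs as an enantiomeric pair, giving 2 + 1 = 3 stereoisomers in total.

yes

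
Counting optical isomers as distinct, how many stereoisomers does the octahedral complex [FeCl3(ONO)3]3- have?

In an octahedral complex each vertex has one trans partner and four cis neighbours.
Systematic placement gives 2 geometric isomers: Cl mer; Cl fac.
Each arrangement has an internal mirror plane or centre of symmetry, so none is chiral.

2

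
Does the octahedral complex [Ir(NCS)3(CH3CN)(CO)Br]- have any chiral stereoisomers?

The six octahedral sites form three mutually perpendicular trans pairs.
The distinct arrangements are (4 in all): NCS mer (3 arrangements); NCS fac (chiral).
One of these lacks any improper symmetry element and so occurs as an enantiomeric pair, giving 4 + 1 = 5 stereoisomers in total.

yes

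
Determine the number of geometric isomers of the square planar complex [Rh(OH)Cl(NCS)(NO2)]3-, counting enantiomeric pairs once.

The distinct arrangements are (3 in all): (Cl/NO2 trans, NCS/OH trans); (Cl/OH trans, NCS/NO2 trans); (Cl/NCS trans, NO2/OH trans).

3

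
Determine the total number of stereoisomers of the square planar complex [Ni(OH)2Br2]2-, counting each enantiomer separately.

In a square planar complex each vertex has one trans partner and two cis neighbours.
There are 2 geometric isomers: OH cis; OH trans.
Each arrangement has an internal mirror plane or centre of symmetry, so none is chiral.

2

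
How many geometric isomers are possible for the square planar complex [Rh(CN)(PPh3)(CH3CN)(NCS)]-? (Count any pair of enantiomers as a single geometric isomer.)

A square has two trans pairs of vertices; adjacent vertices are cis.
There are 3 geometric isomers: (CH3CN/NCS trans, CN/PPh3 trans); (CH3CN/PPh3 trans, CN/NCS trans); (CH3CN/CN trans, NCS/PPh3 trans).

3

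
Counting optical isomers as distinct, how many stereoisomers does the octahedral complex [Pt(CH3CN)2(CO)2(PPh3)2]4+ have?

The six octahedral sites form three mutually perpendicular trans pairs.
Working through the distinct placements yields 5 geometric isomers: CH3CN trans, CO trans, PPh3 trans; CH3CN trans, CO cis, PPh3 cis; CH3CN cis, CO cis, PPh3 trans; CH3CN cis, CO cis, PPh3 cis (chiral); CH3CN cis, CO trans, PPh3 cis.
One of these lacks any improper symmetry element and so occurs as an enantiomeric pair, giving 5 + 1 = 6 stereoisomers in total.

6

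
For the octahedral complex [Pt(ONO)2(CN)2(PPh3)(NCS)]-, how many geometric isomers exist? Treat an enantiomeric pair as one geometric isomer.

An octahedron has six vertices in three trans pairs; every non-trans pair is cis.
There are 6 geometric isomers: ONO cis, CN trans; ONO trans, CN trans; ONO cis, CN cis (3 arrangements, 2 chiral); ONO trans, CN cis.

6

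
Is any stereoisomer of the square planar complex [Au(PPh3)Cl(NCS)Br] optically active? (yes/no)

no

A square has two trans pairs of vertices; adjacent vertices are cis.
The distinct arrangements are (3 in all): (Br/NCS trans, Cl/PPh3 trans); (Br/PPh3 trans, Cl/NCS trans); (Br/Cl trans, NCS/PPh3 trans).
Each arrangement has an internal mirror plane or centre of symmetry, so none is chiral.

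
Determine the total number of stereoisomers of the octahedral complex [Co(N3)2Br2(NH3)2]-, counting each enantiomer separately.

Systematic placement gives 5 geometric isomers: N3 trans, Br trans, NH3 trans; N3 cis, Br trans, NH3 cis; N3 cis, Br cis, NH3 trans; N3 cis, Br cis, NH3 cis (chiral); N3 trans, Br cis, NH3 cis.
One of these lacks any improper symmetry element and so occurs as an enantiomeric pair, giving 5 + 1 = 6 stereoisomers in total.

6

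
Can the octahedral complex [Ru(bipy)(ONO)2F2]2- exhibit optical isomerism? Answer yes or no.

yes

The six octahedral sites form three mutually perpendicular trans pairs.
Each bipy is bidentate and must span two cis positions.
There are 3 geometric isomers: ONO cis, F trans; ONO cis, F cis (chiral); ONO trans, F cis.
One of these lacks any improper symmetry element and so occurs as an enantiomeric pair, giving 3 + 1 = 4 stereoisomers in total.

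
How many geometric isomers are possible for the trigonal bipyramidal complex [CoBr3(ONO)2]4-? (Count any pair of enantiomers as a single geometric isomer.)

A trigonal bipyramid has two axial and three equatorial sites, which are chemically inequivalent.
There are 3 geometric isomers: ONO both equatorial; ONO one axial, one equatorial; ONO both axial.

3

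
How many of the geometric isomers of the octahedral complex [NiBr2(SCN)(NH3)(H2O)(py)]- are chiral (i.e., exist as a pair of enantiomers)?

In an octahedral complex each vertex has one trans partner and four cis neighbours.
Placing the ligands in turn and identifying arrangements related by rotation or reflection leaves 9 distinct geometric isomers.
Of these, 6 lack any improper symmetry element and so occur as enantiomeric pairs, giving 9 + 6 = 15 stereoisomers in total.

6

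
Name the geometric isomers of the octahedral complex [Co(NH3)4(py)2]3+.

An octahedron has six vertices in three trans pairs; every non-trans pair is cis.
There are 2 geometric isomers: py trans; py cis.

cis and trans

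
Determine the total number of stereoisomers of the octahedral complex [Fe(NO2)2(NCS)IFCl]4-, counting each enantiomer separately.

In an octahedral complex each vertex has one trans partner and four cis neighbours.
Exhaustive case analysis gives 9 geometric isomers.
Of these, 6 lack any improper symmetry element and so occur as enantiomeric pairs, giving 9 + 6 = 15 stereoisomers in total.

15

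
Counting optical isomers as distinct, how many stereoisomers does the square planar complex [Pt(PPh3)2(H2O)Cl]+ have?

2

Working through the distinct placements yields 2 geometric isomers: PPh3 cis; PPh3 trans.
Each arrangement has an internal mirror plane or centre of symmetry, so none is chiral.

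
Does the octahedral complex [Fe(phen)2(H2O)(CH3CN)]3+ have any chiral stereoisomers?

yes

The six octahedral sites form three mutually perpendicular trans pairs.
Each phen is bidentate and must span two cis positions.
Working through the distinct placements yields 2 geometric isomers: H2O and CH3CN mutually trans; H2O and CH3CN mutually cis (chiral).
One of these lacks any improper symmetry element and so occurs as an enantiomeric pair, giving 2 + 1 = 3 stereoisomers in total.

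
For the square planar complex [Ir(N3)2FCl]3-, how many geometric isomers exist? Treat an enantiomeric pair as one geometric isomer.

Working through the distinct placements yields 2 geometric isomers: N3 cis; N3 trans.

2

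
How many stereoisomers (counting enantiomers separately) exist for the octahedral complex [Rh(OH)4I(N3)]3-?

The six octahedral sites form three mutually perpendicular trans pairs.
The distinct arrangements are (2 in all): I and N3 mutually trans; I and N3 mutually cis.
Each arrangement has an internal mirror plane or centre of symmetry, so none is chiral.

2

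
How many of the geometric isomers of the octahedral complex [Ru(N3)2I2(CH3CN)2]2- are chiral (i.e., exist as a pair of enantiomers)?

1

An octahedron has six vertices in three trans pairs; every non-trans pair is cis.
There are 5 geometric isomers: N3 trans, I trans, CH3CN trans; N3 cis, I cis, CH3CN trans; N3 trans, I cis, CH3CN cis; N3 cis, I cis, CH3CN cis (chiral); N3 cis, I trans, CH3CN cis.
One of these lacks any improper symmetry element and so occurs as an enantiomeric pair, giving 5 + 1 = 6 stereoisomers in total.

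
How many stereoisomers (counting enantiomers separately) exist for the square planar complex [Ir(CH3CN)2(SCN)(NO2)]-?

In a square planar complex each vertex has one trans partner and two cis neighbours.
Working through the distinct placements yields 2 geometric isomers: CH3CN cis; CH3CN trans.
Each arrangement has an internal mirror plane or centre of symmetry, so none is chiral.

2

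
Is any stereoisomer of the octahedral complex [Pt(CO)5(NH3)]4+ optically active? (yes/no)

no

The six octahedral sites form three mutually perpendicular trans pairs.
Only one geometric arrangement is possible.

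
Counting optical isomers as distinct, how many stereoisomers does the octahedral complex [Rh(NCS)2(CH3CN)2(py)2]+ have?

6

In an octahedral complex each vertex has one trans partner and four cis neighbours.
The distinct arrangements are (5 in all): NCS trans, CH3CN trans, py trans; NCS cis, CH3CN trans, py cis; NCS cis, CH3CN cis, py trans; NCS cis, CH3CN cis, py cis (chiral); NCS trans, CH3CN cis, py cis.
One of these lacks any improper symmetry element and so occurs as an enantiomeric pair, giving 5 + 1 = 6 stereoisomers in total.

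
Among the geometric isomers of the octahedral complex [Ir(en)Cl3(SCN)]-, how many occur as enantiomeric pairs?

In an octahedral complex each vertex has one trans partner and four cis neighbours.
Each en is bidentate and must span two cis positions.
Systematic placement gives 2 geometric isomers: Cl mer; Cl fac.
Each arrangement has an internal mirror plane or centre of symmetry, so none is chiral.

0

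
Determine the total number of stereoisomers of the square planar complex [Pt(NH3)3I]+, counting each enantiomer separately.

A square has two trans pairs of vertices; adjacent vertices are cis.
Only one geometric arrangement is possible.

1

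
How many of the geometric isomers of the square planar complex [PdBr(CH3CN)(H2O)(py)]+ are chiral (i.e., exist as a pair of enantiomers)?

0

A square has two trans pairs of vertices; adjacent vertices are cis.
There are 3 geometric isomers: (Br/H2O trans, CH3CN/py trans); (Br/py trans, CH3CN/H2O trans); (Br/CH3CN trans, H2O/py trans).
Each arrangement has an internal mirror plane or centre of symmetry, so none is chiral.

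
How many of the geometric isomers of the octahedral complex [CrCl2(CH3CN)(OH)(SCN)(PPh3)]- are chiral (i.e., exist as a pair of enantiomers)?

The six octahedral sites form three mutually perpendicular trans pairs.
Systematic enumeration (placing each ligand type in turn and discarding arrangements equivalent by rotation or reflection) gives 9 geometric isomers.
Of these, 6 lack any improper symmetry element and so occur as enantiomeric pairs, giving 9 + 6 = 15 stereoisomers in total.

6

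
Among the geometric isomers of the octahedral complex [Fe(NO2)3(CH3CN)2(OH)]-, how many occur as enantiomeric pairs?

Working through the distinct placements yields 3 geometric isomers: NO2 mer, CH3CN trans; NO2 fac, CH3CN cis; NO2 mer, CH3CN cis.
Each arrangement has an internal mirror plane or centre of symmetry, so none is chiral.

0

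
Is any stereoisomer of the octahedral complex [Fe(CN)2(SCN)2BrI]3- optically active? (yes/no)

yes

The six octahedral sites form three mutually perpendicular trans pairs.
Systematic placement gives 6 geometric isomers: CN cis, SCN trans; CN cis, SCN cis (3 arrangements, 2 chiral); CN trans, SCN trans; CN trans, SCN cis.
Of these, 2 lack any improper symmetry element and so occur as enantiomeric pairs, giving 6 + 2 = 8 stereoisomers in total.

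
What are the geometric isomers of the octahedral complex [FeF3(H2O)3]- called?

In an octahedral complex each vertex has one trans partner and four cis neighbours.
Systematic placement gives 2 geometric isomers: F mer; F fac.

fac and mer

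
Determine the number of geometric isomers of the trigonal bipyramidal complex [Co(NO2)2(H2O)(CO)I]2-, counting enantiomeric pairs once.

A trigonal bipyramid has two axial and three equatorial sites, which are chemically inequivalent.
Placing the ligands in turn and identifying arrangements related by rotation or reflection leaves 7 distinct geometric isomers.

7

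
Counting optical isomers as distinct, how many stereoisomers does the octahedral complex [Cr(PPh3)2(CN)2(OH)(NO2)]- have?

8

The six octahedral sites form three mutually perpendicular trans pairs.
There are 6 geometric isomers: PPh3 trans, CN trans; PPh3 cis, CN trans; PPh3 trans, CN cis; PPh3 cis, CN cis (3 arrangements, 2 chiral).
Of these, 2 lack any improper symmetry element and so occur as enantiomeric pairs, giving 6 + 2 = 8 stereoisomers in total.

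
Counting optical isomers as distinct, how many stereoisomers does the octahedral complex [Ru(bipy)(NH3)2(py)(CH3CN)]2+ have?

The six octahedral sites form three mutually perpendicular trans pairs.
Each bipy is bidentate and must span two cis positions.
There are 4 geometric isomers: NH3 cis (3 arrangements, 2 chiral); NH3 trans.
Of these, 2 lack any improper symmetry element and so occur as enantiomeric pairs, giving 4 + 2 = 6 stereoisomers in total.

6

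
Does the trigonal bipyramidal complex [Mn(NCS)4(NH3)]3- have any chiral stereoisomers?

A trigonal bipyramid has two axial and three equatorial sites, which are chemically inequivalent.
Systematic placement gives 2 geometric isomers: NH3 equatorial; NH3 axial.
Each arrangement has an internal mirror plane or centre of symmetry, so none is chiral.

no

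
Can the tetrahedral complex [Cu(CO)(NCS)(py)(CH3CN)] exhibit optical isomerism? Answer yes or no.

yes

In a tetrahedral complex all four positions are equivalent and every pair of ligands is adjacent — there is no cis/trans distinction.
Only one geometric arrangement is possible; it has no improper symmetry element, so it exists as a pair of enantiomers (2 stereoisomers).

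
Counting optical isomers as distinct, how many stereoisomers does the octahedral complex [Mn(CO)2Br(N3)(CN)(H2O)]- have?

15

Placing the ligands in turn and identifying arrangements related by rotation or reflection leaves 9 distinct geometric isomers.
Of these, 6 lack any improper symmetry element and so occur as enantiomeric pairs, giving 9 + 6 = 15 stereoisomers in total.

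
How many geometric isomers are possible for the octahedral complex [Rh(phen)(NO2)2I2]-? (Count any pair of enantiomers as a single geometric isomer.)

The six octahedral sites form three mutually perpendicular trans pairs.
Each phen is bidentate and must span two cis positions.
Systematic placement gives 3 geometric isomers: NO2 cis, I trans; NO2 cis, I cis (chiral); NO2 trans, I cis.

3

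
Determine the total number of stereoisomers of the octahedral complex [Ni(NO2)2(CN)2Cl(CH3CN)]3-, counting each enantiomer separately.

An octahedron has six vertices in three trans pairs; every non-trans pair is cis.
The distinct arrangements are (6 in all): NO2 trans, CN cis; NO2 cis, CN cis (3 arrangements, 2 chiral); NO2 trans, CN trans; NO2 cis, CN trans.
Of these, 2 lack any improper symmetry element and so occur as enantiomeric pairs, giving 6 + 2 = 8 stereoisomers in total.

8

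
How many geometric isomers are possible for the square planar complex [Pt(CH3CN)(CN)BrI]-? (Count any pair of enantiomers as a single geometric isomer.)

A square has two trans pairs of vertices; adjacent vertices are cis.
Working through the distinct placements yields 3 geometric isomers: (Br/CN trans, CH3CN/I trans); (Br/I trans, CH3CN/CN trans); (Br/CH3CN trans, CN/I trans).

3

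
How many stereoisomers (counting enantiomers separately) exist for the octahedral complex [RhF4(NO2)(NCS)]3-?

In an octahedral complex each vertex has one trans partner and four cis neighbours.
Systematic placement gives 2 geometric isomers: NO2 and NCS mutually trans; NO2 and NCS mutually cis.
Each arrangement has an internal mirror plane or centre of symmetry, so none is chiral.

2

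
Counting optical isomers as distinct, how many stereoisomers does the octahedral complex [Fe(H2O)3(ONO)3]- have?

2

An octahedron has six vertices in three trans pairs; every non-trans pair is cis.
Working through the distinct placements yields 2 geometric isomers: H2O mer; H2O fac.
Each arrangement has an internal mirror plane or centre of symmetry, so none is chiral.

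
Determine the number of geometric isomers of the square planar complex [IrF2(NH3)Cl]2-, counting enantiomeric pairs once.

2

A square has two trans pairs of vertices; adjacent vertices are cis.
There are 2 geometric isomers: F cis; F trans.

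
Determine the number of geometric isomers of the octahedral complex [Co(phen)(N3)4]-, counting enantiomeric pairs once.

The six octahedral sites form three mutually perpendicular trans pairs.
Each phen is bidentate and must span two cis positions.
Only one geometric arrangement is possible.

1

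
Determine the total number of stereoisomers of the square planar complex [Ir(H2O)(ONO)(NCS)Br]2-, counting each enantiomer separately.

A square has two trans pairs of vertices; adjacent vertices are cis.
The distinct arrangements are (3 in all): (Br/NCS trans, H2O/ONO trans); (Br/ONO trans, H2O/NCS trans); (Br/H2O trans, NCS/ONO trans).
Each arrangement has an internal mirror plane or centre of symmetry, so none is chiral.

3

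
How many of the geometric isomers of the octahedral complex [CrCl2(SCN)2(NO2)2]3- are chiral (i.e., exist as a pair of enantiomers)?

1

In an octahedral complex each vertex has one trans partner and four cis neighbours.
There are 5 geometric isomers: Cl trans, SCN trans, NO2 trans; Cl trans, SCN cis, NO2 cis; Cl cis, SCN trans, NO2 cis; Cl cis, SCN cis, NO2 cis (chiral); Cl cis, SCN cis, NO2 trans.
One of these lacks any improper symmetry element and so occurs as an enantiomeric pair, giving 5 + 1 = 6 stereoisomers in total.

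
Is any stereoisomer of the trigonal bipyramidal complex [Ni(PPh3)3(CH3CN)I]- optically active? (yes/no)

Working through the distinct placements yields 4 geometric isomers: CH3CN axial, I axial; CH3CN axial, I equatorial; CH3CN equatorial, I axial; CH3CN equatorial, I equatorial.
Each arrangement has an internal mirror plane or centre of symmetry, so none is chiral.

no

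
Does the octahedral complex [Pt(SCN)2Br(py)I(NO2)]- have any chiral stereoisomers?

An octahedron has six vertices in three trans pairs; every non-trans pair is cis.
Systematic enumeration (placing each ligand type in turn and discarding arrangements equivalent by rotation or reflection) gives 9 geometric isomers.
Of these, 6 lack any improper symmetry element and so occur as enantiomeric pairs, giving 9 + 6 = 15 stereoisomers in total.

yes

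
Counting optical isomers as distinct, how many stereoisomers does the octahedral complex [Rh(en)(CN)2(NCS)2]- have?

An octahedron has six vertices in three trans pairs; every non-trans pair is cis.
Each en is bidentate and must span two cis positions.
There are 3 geometric isomers: CN trans, NCS cis; CN cis, NCS cis (chiral); CN cis, NCS trans.
One of these lacks any improper symmetry element and so occurs as an enantiomeric pair, giving 3 + 1 = 4 stereoisomers in total.

4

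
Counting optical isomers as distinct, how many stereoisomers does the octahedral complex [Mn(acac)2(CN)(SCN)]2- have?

3

The six octahedral sites form three mutually perpendicular trans pairs.
Each acac is bidentate and must span two cis positions.
The distinct arrangements are (2 in all): CN and SCN mutually trans; CN and SCN mutually cis (chiral).
One of these lacks any improper symmetry element and so occurs as an enantiomeric pair, giving 2 + 1 = 3 stereoisomers in total.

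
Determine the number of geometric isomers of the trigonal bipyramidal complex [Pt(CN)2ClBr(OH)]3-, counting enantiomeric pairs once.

7

In a trigonal bipyramid the two axial positions differ from the three equatorial ones.
Placing the ligands in turn and identifying arrangements related by rotation or reflection leaves 7 distinct geometric isomers.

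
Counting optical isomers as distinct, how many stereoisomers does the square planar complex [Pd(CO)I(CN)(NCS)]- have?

A square has two trans pairs of vertices; adjacent vertices are cis.
There are 3 geometric isomers: (CN/I trans, CO/NCS trans); (CN/NCS trans, CO/I trans); (CN/CO trans, I/NCS trans).
Each arrangement has an internal mirror plane or centre of symmetry, so none is chiral.

3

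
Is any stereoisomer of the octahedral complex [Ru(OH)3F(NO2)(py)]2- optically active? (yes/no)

An octahedron has six vertices in three trans pairs; every non-trans pair is cis.
Systematic placement gives 4 geometric isomers: OH mer (3 arrangements); OH fac (chiral).
One of these lacks any improper symmetry element and so occurs as an enantiomeric pair, giving 4 + 1 = 5 stereoisomers in total.

yes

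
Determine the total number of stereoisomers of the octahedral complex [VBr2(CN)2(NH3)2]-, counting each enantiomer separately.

6

The six octahedral sites form three mutually perpendicular trans pairs.
Working through the distinct placements yields 5 geometric isomers: Br trans, CN trans, NH3 trans; Br trans, CN cis, NH3 cis; Br cis, CN cis, NH3 trans; Br cis, CN cis, NH3 cis (chiral); Br cis, CN trans, NH3 cis.
One of these lacks any improper symmetry element and so occurs as an enantiomeric pair, giving 5 + 1 = 6 stereoisomers in total.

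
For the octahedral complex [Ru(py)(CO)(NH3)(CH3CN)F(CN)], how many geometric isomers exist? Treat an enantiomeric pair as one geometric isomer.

An octahedron has six vertices in three trans pairs; every non-trans pair is cis.
Systematic enumeration (placing each ligand type in turn and discarding arrangements equivalent by rotation or reflection) gives 15 geometric isomers.

15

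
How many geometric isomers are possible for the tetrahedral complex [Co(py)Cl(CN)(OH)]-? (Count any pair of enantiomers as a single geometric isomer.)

In a tetrahedral complex all four positions are equivalent and every pair of ligands is adjacent — there is no cis/trans distinction.
Only one geometric arrangement is possible; it has no improper symmetry element, so it exists as a pair of enantiomers (2 stereoisomers).

1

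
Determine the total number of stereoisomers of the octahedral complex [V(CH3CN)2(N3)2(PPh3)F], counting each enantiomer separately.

An octahedron has six vertices in three trans pairs; every non-trans pair is cis.
Working through the distinct placements yields 6 geometric isomers: CH3CN trans, N3 cis; CH3CN trans, N3 trans; CH3CN cis, N3 cis (3 arrangements, 2 chiral); CH3CN cis, N3 trans.
Of these, 2 lack any improper symmetry element and so occur as enantiomeric pairs, giving 6 + 2 = 8 stereoisomers in total.

8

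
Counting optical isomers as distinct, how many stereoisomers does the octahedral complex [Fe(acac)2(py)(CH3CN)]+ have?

An octahedron has six vertices in three trans pairs; every non-trans pair is cis.
Each acac is bidentate and must span two cis positions.
The distinct arrangements are (2 in all): py and CH3CN mutually cis (chiral); py and CH3CN mutually trans.
One of these lacks any improper symmetry element and so occurs as an enantiomeric pair, giving 2 + 1 = 3 stereoisomers in total.

3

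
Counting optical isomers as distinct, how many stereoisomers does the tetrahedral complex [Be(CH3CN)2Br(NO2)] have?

1

In a tetrahedral complex all four positions are equivalent and every pair of ligands is adjacent — there is no cis/trans distinction.
Only one geometric arrangement is possible.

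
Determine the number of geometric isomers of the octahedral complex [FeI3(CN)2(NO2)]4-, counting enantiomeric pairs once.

In an octahedral complex each vertex has one trans partner and four cis neighbours.
Systematic placement gives 3 geometric isomers: I mer, CN trans; I fac, CN cis; I mer, CN cis.

3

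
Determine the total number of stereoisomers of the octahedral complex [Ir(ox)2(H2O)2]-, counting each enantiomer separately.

In an octahedral complex each vertex has one trans partner and four cis neighbours.
Each ox is bidentate and must span two cis positions.
The distinct arrangements are (2 in all): H2O trans; H2O cis (chiral).
One of these lacks any improper symmetry element and so occurs as an enantiomeric pair, giving 2 + 1 = 3 stereoisomers in total.

3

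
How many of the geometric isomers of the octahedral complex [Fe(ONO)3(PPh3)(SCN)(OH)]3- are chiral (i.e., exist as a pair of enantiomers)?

1

In an octahedral complex each vertex has one trans partner and four cis neighbours.
There are 4 geometric isomers: ONO mer (3 arrangements); ONO fac (chiral).
One of these lacks any improper symmetry element and so occurs as an enantiomeric pair, giving 4 + 1 = 5 stereoisomers in total.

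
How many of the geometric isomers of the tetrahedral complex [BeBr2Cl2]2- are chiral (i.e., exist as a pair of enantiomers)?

All four vertices of a tetrahedron are equivalent and mutually adjacent, so cis/trans isomerism cannot arise.
Only one geometric arrangement is possible.

0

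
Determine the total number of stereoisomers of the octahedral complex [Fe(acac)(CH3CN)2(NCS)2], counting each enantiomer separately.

In an octahedral complex each vertex has one trans partner and four cis neighbours.
Each acac is bidentate and must span two cis positions.
Systematic placement gives 3 geometric isomers: CH3CN trans, NCS cis; CH3CN cis, NCS cis (chiral); CH3CN cis, NCS trans.
One of these lacks any improper symmetry element and so occurs as an enantiomeric pair, giving 3 + 1 = 4 stereoisomers in total.

4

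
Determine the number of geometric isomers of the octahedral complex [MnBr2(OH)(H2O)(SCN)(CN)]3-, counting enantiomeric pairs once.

An octahedron has six vertices in three trans pairs; every non-trans pair is cis.
Exhaustive case analysis gives 9 geometric isomers.

9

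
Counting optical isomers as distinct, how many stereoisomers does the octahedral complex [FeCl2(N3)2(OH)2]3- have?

6

The distinct arrangements are (5 in all): Cl trans, N3 trans, OH trans; Cl trans, N3 cis, OH cis; Cl cis, N3 cis, OH trans; Cl cis, N3 cis, OH cis (chiral); Cl cis, N3 trans, OH cis.
One of these lacks any improper symmetry element and so occurs as an enantiomeric pair, giving 5 + 1 = 6 stereoisomers in total.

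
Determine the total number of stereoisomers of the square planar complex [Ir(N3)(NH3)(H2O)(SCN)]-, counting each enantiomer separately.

3

The distinct arrangements are (3 in all): (H2O/NH3 trans, N3/SCN trans); (H2O/SCN trans, N3/NH3 trans); (H2O/N3 trans, NH3/SCN trans).
Each arrangement has an internal mirror plane or centre of symmetry, so none is chiral.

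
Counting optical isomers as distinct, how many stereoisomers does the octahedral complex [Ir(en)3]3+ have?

Each en is bidentate and must span two cis positions.
Only one geometric arrangement is possible; it has no improper symmetry element, so it exists as a pair of enantiomers (2 stereoisomers).

2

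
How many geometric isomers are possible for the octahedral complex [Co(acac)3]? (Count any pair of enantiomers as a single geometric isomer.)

1

An octahedron has six vertices in three trans pairs; every non-trans pair is cis.
Each acac is bidentate and must span two cis positions.
Only one geometric arrangement is possible; it has no improper symmetry element, so it exists as a pair of enantiomers (2 stereoisomers).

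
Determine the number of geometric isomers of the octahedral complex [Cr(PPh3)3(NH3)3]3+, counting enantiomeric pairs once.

The distinct arrangements are (2 in all): PPh3 mer; PPh3 fac.

2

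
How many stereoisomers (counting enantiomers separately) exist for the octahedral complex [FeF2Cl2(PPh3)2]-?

An octahedron has six vertices in three trans pairs; every non-trans pair is cis.
There are 5 geometric isomers: F trans, Cl trans, PPh3 trans; F cis, Cl trans, PPh3 cis; F cis, Cl cis, PPh3 trans; F cis, Cl cis, PPh3 cis (chiral); F trans, Cl cis, PPh3 cis.
One of these lacks any improper symmetry element and so occurs as an enantiomeric pair, giving 5 + 1 = 6 stereoisomers in total.

6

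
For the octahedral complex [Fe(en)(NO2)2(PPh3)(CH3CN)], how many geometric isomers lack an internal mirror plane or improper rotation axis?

An octahedron has six vertices in three trans pairs; every non-trans pair is cis.
Each en is bidentate and must span two cis positions.
Systematic placement gives 4 geometric isomers: NO2 cis (3 arrangements, 2 chiral); NO2 trans.
Of these, 2 lack any improper symmetry element and so occur as enantiomeric pairs, giving 4 + 2 = 6 stereoisomers in total.

2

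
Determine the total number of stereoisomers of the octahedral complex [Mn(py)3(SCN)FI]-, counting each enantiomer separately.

5

An octahedron has six vertices in three trans pairs; every non-trans pair is cis.
The distinct arrangements are (4 in all): py mer (3 arrangements); py fac (chiral).
One of these lacks any improper symmetry element and so occurs as an enantiomeric pair, giving 4 + 1 = 5 stereoisomers in total.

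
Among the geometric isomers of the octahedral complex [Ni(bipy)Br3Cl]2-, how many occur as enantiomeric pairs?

In an octahedral complex each vertex has one trans partner and four cis neighbours.
Each bipy is bidentate and must span two cis positions.
The distinct arrangements are (2 in all): Br mer; Br fac.
Each arrangement has an internal mirror plane or centre of symmetry, so none is chiral.

0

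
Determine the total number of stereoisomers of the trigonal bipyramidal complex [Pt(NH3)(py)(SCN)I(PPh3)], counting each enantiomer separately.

Placing the ligands in turn and identifying arrangements related by rotation or reflection leaves 10 distinct geometric isomers.
Of these, 10 lack any improper symmetry element and so occur as enantiomeric pairs, giving 10 + 10 = 20 stereoisomers in total.

20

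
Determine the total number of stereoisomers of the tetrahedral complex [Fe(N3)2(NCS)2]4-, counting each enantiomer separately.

In a tetrahedral complex all four positions are equivalent and every pair of ligands is adjacent — there is no cis/trans distinction.
Only one geometric arrangement is possible.

1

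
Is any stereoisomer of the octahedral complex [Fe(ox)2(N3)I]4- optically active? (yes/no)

yes

In an octahedral complex each vertex has one trans partner and four cis neighbours.
Each ox is bidentate and must span two cis positions.
There are 2 geometric isomers: N3 and I mutually trans; N3 and I mutually cis (chiral).
One of these lacks any improper symmetry element and so occurs as an enantiomeric pair, giving 2 + 1 = 3 stereoisomers in total.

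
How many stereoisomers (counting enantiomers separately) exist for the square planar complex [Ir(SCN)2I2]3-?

2

The distinct arrangements are (2 in all): SCN cis; SCN trans.
Each arrangement has an internal mirror plane or centre of symmetry, so none is chiral.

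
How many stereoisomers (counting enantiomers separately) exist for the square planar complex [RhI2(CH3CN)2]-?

A square has two trans pairs of vertices; adjacent vertices are cis.
Working through the distinct placements yields 2 geometric isomers: I cis; I trans.
Each arrangement has an internal mirror plane or centre of symmetry, so none is chiral.

2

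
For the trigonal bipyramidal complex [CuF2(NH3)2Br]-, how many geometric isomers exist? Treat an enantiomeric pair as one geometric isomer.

5

Placing the ligands in turn and identifying arrangements related by rotation or reflection leaves 5 distinct geometric isomers.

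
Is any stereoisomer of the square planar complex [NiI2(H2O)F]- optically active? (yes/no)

no

In a square planar complex each vertex has one trans partner and two cis neighbours.
Systematic placement gives 2 geometric isomers: I cis; I trans.
Each arrangement has an internal mirror plane or centre of symmetry, so none is chiral.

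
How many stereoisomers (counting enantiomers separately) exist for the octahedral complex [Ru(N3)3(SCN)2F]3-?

In an octahedral complex each vertex has one trans partner and four cis neighbours.
There are 3 geometric isomers: N3 mer, SCN trans; N3 fac, SCN cis; N3 mer, SCN cis.
Each arrangement has an internal mirror plane or centre of symmetry, so none is chiral.

3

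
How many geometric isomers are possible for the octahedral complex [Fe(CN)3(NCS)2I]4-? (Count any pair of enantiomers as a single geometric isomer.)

3

In an octahedral complex each vertex has one trans partner and four cis neighbours.
There are 3 geometric isomers: CN mer, NCS trans; CN mer, NCS cis; CN fac, NCS cis.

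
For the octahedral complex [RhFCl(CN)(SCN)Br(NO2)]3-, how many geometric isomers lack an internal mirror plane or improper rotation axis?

In an octahedral complex each vertex has one trans partner and four cis neighbours.
Placing the ligands in turn and identifying arrangements related by rotation or reflection leaves 15 distinct geometric isomers.
Of these, 15 lack any improper symmetry element and so occur as enantiomeric pairs, giving 15 + 15 = 30 stereoisomers in total.

15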